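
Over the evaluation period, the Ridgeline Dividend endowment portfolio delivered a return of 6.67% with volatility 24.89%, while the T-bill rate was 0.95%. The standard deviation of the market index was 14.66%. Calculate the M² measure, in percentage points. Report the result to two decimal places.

4.32

Sharpe = (Rp − Rf) / σp = (6.67% − 0.95%) / 24.89% = 0.2298
M² = Rf + Sharpe × σm = 0.95% + 0.2298 × 14.66% = 4.3189%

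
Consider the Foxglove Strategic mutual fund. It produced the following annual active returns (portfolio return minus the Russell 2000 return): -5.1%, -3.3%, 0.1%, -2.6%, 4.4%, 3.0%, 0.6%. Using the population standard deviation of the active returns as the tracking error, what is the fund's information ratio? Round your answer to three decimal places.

-0.130

μ = (-5.1 − 3.3 + 0.1 − 2.6 + 4.4 + 3 + 0.6) / 7 = -0.4143%
Population σ = √[Σ(r − μ)² / 7] = √[71.1886 / 7] = √10.1698 = 3.1890%
IR = μ / tracking error = -0.4143 / 3.1890 = -0.1299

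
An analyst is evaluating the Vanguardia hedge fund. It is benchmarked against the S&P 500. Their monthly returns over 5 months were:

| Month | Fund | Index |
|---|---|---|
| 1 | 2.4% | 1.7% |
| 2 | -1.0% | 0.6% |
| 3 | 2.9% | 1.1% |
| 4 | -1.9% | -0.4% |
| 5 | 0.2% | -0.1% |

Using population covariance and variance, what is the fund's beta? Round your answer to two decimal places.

2.00

r̄p = 0.5200%,  r̄m = 0.5800%
Cov = Σ(rp − r̄p)(rm − r̄m) / 5 = 1.1804
Var(rm) = Σ(rm − r̄m)² / 5 = 0.5896
β = Cov / Var = 1.1804 / 0.5896 = 2.0020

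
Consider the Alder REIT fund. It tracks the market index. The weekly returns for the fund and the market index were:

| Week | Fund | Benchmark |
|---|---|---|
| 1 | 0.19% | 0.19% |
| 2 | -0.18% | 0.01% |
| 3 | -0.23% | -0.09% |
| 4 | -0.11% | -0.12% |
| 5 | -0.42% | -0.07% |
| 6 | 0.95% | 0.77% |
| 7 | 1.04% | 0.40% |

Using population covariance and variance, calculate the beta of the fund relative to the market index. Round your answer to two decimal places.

r̄p = 0.1771%,  r̄m = 0.1557%
Cov = Σ(rp − r̄p)(rm − r̄m) / 7 = 0.1503
Var(rm) = Σ(rm − r̄m)² / 7 = 0.0924
β = Cov / Var = 0.1503 / 0.0924 = 1.6266

1.63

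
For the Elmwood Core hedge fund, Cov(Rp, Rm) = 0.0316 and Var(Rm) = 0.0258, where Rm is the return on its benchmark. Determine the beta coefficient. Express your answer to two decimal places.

1.22

β = Cov(Rp, Rm) / Var(Rm) = 0.0316 / 0.0258 = 1.2248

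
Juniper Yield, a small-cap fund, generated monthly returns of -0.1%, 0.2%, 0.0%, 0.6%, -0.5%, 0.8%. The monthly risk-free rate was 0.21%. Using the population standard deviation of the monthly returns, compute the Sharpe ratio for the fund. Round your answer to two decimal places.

Mean return r̄ = 1.00 / 6 = 0.1667%
Population std dev = √[1.1333 / 6] = 0.4346%
Sharpe = (r̄ − rf) / σ = (0.1667 − 0.21) / 0.4346 = -0.0433 / 0.4346 = -0.0996

-0.10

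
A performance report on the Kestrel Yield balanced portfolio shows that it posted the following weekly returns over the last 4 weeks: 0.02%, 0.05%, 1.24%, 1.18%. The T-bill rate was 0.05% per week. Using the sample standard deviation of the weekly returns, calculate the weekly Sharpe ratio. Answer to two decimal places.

Mean return μ = 2.490 / 4 = 0.6225%
Σ(r − μ)² = 1.3829; sample σ = √(1.3829/3) = 0.6789%
Sharpe = (μ − rf) / σ = (0.6225 − 0.05) / 0.6789 = 0.5725 / 0.6789 = 0.8433

0.84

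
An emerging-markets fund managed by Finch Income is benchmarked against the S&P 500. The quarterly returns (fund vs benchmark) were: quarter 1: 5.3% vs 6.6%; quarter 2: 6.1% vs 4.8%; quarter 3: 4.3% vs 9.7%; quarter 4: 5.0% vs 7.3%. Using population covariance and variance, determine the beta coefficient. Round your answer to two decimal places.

-0.36

r̄p = 5.1750%,  r̄m = 7.1000%
Cov = Σ(rp − r̄p)(rm − r̄m) / 4 = -1.1250
Var(rm) = Σ(rm − r̄m)² / 4 = 3.0850
β = Cov / Var = -1.1250 / 3.0850 = -0.3647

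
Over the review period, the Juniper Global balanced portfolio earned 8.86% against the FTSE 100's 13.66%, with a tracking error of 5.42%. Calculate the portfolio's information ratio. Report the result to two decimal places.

-0.89

IR = (Rp − Rb) / TE = (8.86% − 13.66%) / 5.42% = -4.80% / 5.42% = -0.8856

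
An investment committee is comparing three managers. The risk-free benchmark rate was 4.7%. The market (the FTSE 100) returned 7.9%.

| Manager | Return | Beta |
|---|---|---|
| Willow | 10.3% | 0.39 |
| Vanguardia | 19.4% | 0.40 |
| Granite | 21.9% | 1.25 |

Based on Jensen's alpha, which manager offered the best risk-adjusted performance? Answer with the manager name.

Vanguardia

Willow: α = 10.3% − [4.7% + 0.39 × (7.9% − 4.7%)] = 4.352
Vanguardia: α = 19.4% − [4.7% + 0.40 × (7.9% − 4.7%)] = 13.420
Granite: α = 21.9% − [4.7% + 1.25 × (7.9% − 4.7%)] = 13.200
Highest: Vanguardia (13.420).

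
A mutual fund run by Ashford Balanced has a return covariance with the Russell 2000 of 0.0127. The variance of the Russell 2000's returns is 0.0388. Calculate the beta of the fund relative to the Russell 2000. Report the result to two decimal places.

β = Cov(Rp, Rm) / Var(Rm) = 0.0127 / 0.0388 = 0.3273

0.33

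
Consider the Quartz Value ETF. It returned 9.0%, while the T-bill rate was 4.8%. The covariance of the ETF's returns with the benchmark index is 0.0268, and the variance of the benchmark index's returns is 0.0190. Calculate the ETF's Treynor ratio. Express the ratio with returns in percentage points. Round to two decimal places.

β = Cov / Var = 0.0268 / 0.0190 = 1.4105
Treynor = (Rp − Rf) / β = (9.0% − 4.8%) / 1.4105 = 4.20 / 1.4105 = 2.9777

2.98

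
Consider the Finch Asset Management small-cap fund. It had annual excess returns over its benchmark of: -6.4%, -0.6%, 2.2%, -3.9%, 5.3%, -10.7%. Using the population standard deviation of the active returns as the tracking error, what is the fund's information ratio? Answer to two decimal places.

Mean return r̄ = -14.10 / 6 = -2.3500%
Population std dev = √[170.8150 / 6] = 5.3357%
IR = r̄ / tracking error = -2.3500 / 5.3357 = -0.4404

-0.44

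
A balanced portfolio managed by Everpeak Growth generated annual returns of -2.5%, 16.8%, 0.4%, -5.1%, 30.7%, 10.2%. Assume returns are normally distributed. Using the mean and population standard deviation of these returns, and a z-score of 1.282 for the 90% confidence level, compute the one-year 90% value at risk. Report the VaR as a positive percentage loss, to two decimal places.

r̄ = (-2.5 + 16.8 + 0.4 − 5.1 + 30.7 + 10.2) / 6 = 50.50 / 6 = 8.4167%
Σ(r − r̄)² = (-2.5 − 8.4167)² + (16.8 − 8.4167)² + … = 936.1483
population σ = √(936.1483 / 6) = √156.0247 = 12.4910%
VaR = −(r̄ − z·σ) = −(8.4167 − 1.282 × 12.4910) = −(-7.5968) = 7.5968%

7.60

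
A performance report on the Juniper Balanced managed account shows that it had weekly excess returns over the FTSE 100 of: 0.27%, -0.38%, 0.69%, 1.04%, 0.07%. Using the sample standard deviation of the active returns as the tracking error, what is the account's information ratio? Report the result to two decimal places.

μ = (0.27 − 0.38 + 0.69 + 1.04 + 0.07) / 5 = 0.3380%
Sample σ = √[Σ(r − μ)² / 4] = √[1.2087 / 4] = √0.3022 = 0.5497%
IR = μ / tracking error = 0.3380 / 0.5497 = 0.6149

0.61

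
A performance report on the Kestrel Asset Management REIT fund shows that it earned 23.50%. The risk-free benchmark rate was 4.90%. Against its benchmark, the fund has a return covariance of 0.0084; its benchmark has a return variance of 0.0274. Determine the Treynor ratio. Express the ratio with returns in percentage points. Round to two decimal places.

60.67

β = Cov / Var = 0.0084 / 0.0274 = 0.3066
Treynor = (Rp − Rf) / β = (23.50% − 4.90%) / 0.3066 = 18.60 / 0.3066 = 60.6654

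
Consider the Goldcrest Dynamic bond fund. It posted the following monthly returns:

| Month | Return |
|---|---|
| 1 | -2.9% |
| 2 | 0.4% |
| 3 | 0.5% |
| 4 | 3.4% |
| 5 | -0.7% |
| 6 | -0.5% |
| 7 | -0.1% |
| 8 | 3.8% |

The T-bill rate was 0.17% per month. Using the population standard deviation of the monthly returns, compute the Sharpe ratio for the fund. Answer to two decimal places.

μ = (-2.9 + 0.4 + 0.5 + 3.4 − 0.7 − 0.5 − 0.1 + 3.8) / 8 = 0.4875%
Population std dev = √[33.6688 / 8] = 2.0515%
Sharpe = (μ − rf) / σ = (0.4875 − 0.17) / 2.0515 = 0.3175 / 2.0515 = 0.1548

0.15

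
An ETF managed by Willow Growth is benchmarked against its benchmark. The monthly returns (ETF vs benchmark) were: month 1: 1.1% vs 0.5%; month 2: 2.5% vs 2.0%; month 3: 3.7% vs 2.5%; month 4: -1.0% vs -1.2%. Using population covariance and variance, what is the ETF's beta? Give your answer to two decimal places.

r̄p = 1.5750%,  r̄m = 0.9500%
Cov = Σ(rp − r̄p)(rm − r̄m) / 4 = 2.5038
Var(rm) = Σ(rm − r̄m)² / 4 = 2.0825
β = Cov / Var = 2.5038 / 2.0825 = 1.2023

1.20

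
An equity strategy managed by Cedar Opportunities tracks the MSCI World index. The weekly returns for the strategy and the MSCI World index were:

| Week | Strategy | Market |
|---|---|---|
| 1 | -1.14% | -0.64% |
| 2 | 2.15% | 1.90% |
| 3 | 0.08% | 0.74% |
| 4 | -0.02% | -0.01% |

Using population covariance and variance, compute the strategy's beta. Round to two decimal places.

r̄p = 0.2675%,  r̄m = 0.4975%
Cov = Σ(rp − r̄p)(rm − r̄m) / 4 = 1.0854
Var(rm) = Σ(rm − r̄m)² / 4 = 0.8943
β = Cov / Var = 1.0854 / 0.8943 = 1.2137

1.21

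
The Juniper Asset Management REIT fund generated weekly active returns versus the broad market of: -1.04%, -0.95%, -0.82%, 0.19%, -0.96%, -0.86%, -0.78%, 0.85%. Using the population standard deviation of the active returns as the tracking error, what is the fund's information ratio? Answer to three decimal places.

Mean return μ = -4.370 / 8 = -0.5463%
Population std dev = √[3.2976 / 8] = 0.6420%
IR = μ / tracking error = -0.5463 / 0.6420 = -0.8509

-0.851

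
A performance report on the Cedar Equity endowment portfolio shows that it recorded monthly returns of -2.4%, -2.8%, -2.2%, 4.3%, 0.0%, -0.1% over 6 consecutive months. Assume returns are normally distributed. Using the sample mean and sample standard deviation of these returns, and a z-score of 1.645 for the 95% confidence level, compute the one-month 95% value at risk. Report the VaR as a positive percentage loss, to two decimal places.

Mean return μ = -3.20 / 6 = -0.5333%
Σ(r − μ)² = (-2.4 − (-0.5333))² + (-2.8 − (-0.5333))² + … = 35.2333
sample σ = √(35.2333 / 5) = √7.0467 = 2.6546%
VaR = −(μ − z·σ) = −(-0.5333 − 1.645 × 2.6546) = −(-4.9001) = 4.9001%

4.90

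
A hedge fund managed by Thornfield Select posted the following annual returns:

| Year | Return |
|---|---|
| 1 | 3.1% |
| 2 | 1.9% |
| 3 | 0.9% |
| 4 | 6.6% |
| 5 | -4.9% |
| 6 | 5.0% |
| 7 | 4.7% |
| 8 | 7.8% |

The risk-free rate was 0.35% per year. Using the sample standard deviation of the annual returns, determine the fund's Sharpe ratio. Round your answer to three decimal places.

Mean return r̄ = 25.10 / 8 = 3.1375%
Sample σ = √[Σ(r − r̄)² / 7] = √[110.7788 / 7] = √15.8255 = 3.9781%
Sharpe = (r̄ − rf) / σ = (3.1375 − 0.35) / 3.9781 = 2.7875 / 3.9781 = 0.7007

0.701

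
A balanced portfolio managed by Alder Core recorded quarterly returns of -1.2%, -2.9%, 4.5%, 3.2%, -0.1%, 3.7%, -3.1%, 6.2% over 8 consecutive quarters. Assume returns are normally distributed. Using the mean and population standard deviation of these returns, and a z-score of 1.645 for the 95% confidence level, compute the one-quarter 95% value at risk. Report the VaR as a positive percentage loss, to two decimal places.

4.19

μ = (-1.2 − 2.9 + 4.5 + 3.2 − 0.1 + 3.7 − 3.1 + 6.2) / 8 = 10.30 / 8 = 1.2875%
Population σ = √[Σ(r − μ)² / 8] = √[88.8288 / 8] = √11.1036 = 3.3322%
VaR = −(μ − z·σ) = −(1.2875 − 1.645 × 3.3322) = −(-4.1940) = 4.1940%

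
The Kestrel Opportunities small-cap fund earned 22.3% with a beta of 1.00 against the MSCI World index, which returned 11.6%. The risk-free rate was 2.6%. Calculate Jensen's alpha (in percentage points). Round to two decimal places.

CAPM expected return = Rf + β(Rm − Rf) = 2.6% + 1.00 × (11.6% − 2.6%) = 2.6 + 1.00 × 9.00 = 11.6000%
Jensen's α = Rp − E[R] = 22.3% − 11.6000% = 10.7000

10.70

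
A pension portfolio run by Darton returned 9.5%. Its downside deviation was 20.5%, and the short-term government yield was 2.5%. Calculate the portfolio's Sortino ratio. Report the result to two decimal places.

Sortino = (Rp − Rf) / σd = (9.5% − 2.5%) / 20.5% = 7.00% / 20.5% = 0.3415

0.34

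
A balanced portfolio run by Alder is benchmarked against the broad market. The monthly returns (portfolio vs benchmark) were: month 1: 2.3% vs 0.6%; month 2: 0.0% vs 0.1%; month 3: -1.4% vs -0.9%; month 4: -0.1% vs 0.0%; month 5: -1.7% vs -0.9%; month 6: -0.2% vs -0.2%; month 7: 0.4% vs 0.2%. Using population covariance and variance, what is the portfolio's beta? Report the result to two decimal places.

2.20

r̄p = -0.1000%,  r̄m = -0.1571%
Cov = Σ(rp − r̄p)(rm − r̄m) / 7 = 0.5971
Var(rm) = Σ(rm − r̄m)² / 7 = 0.2710
β = Cov / Var = 0.5971 / 0.2710 = 2.2033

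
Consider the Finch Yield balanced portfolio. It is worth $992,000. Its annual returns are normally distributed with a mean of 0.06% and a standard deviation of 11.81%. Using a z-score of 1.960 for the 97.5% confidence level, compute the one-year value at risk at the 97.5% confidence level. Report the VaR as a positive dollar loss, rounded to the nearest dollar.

Return at the 97.5% tail: μ − z·σ = 0.06% − 1.960 × 11.81% = 0.06 − 23.1476 = -23.0876%
VaR = −(-23.0876%) × $992,000 = 23.0876% × $992,000 = $229,029

$229,029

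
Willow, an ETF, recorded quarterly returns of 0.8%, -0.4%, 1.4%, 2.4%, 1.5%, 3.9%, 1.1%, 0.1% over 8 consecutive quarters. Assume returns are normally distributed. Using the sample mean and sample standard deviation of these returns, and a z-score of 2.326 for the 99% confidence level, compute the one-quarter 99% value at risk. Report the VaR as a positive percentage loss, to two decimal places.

1.77

Mean return r̄ = 10.80 / 8 = 1.3500%
Sample std dev = √[12.6200 / 7] = 1.3427%
VaR = −(r̄ − z·σ) = −(1.3500 − 2.326 × 1.3427) = −(-1.7731) = 1.7731%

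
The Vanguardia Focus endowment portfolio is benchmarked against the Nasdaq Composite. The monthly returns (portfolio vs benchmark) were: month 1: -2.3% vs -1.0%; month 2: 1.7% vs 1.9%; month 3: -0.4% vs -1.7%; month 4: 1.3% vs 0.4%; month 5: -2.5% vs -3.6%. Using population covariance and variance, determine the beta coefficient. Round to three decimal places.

r̄p = -0.4400%,  r̄m = -0.8000%
Cov = Σ(rp − r̄p)(rm − r̄m) / 5 = 2.7940
Var(rm) = Σ(rm − r̄m)² / 5 = 3.4840
β = Cov / Var = 2.7940 / 3.4840 = 0.8020

0.802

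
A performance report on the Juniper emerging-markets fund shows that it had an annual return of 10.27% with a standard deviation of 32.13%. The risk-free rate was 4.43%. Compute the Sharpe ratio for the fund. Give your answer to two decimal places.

0.18

Sharpe = (Rp − Rf) / σp = (10.27% − 4.43%) / 32.13% = 5.84% / 32.13% = 0.1818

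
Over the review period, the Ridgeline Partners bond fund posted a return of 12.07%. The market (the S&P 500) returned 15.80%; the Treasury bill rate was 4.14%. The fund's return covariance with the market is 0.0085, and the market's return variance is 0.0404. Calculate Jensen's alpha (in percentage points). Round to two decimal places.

β = Cov / Var = 0.0085 / 0.0404 = 0.2104
E[R] = Rf + β(Rm − Rf) = 4.14% + 0.2104 × (15.80% − 4.14%) = 6.5933%
α = Rp − E[R] = 12.07% − 6.5933% = 5.4767

5.48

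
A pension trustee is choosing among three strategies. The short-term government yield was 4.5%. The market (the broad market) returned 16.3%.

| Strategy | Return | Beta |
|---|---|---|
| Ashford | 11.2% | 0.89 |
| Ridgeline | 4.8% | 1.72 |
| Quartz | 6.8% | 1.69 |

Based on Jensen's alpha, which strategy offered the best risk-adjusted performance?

Ashford

Ashford: α = 11.2% − [4.5% + 0.89 × (16.3% − 4.5%)] = -3.802
Ridgeline: α = 4.8% − [4.5% + 1.72 × (16.3% − 4.5%)] = -19.996
Quartz: α = 6.8% − [4.5% + 1.69 × (16.3% − 4.5%)] = -17.642
Highest: Ashford (-3.802).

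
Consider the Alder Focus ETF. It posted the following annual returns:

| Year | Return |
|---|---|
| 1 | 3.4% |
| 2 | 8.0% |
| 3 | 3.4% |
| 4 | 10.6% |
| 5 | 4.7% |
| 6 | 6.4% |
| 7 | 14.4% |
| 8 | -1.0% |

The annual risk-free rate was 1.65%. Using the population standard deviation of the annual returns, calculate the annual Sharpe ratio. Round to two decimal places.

1.03

Mean return μ = 49.90 / 8 = 6.2375%
Population σ = √[Σ(r − μ)² / 8] = √[159.6388 / 8] = √19.9549 = 4.4671%
Sharpe = (μ − rf) / σ = (6.2375 − 1.65) / 4.4671 = 4.5875 / 4.4671 = 1.0270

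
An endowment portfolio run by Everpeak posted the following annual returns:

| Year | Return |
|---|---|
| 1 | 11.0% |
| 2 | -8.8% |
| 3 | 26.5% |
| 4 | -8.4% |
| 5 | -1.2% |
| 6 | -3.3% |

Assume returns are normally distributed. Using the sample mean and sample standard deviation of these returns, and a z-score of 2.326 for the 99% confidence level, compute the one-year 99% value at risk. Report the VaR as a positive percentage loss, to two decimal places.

μ = (11 − 8.8 + 26.5 − 8.4 − 1.2 − 3.3) / 6 = 15.80 / 6 = 2.6333%
Sample std dev = √[941.9733 / 5] = 13.7257%
VaR = −(μ − z·σ) = −(2.6333 − 2.326 × 13.7257) = −(-29.2927) = 29.2927%

29.29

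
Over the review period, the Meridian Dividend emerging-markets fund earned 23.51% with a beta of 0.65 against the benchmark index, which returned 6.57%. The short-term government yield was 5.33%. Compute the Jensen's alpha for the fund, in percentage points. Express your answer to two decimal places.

17.37

CAPM expected return = Rf + β(Rm − Rf) = 5.33% + 0.65 × (6.57% − 5.33%) = 5.33 + 0.65 × 1.24 = 6.1360%
Jensen's α = Rp − E[R] = 23.51% − 6.1360% = 17.3740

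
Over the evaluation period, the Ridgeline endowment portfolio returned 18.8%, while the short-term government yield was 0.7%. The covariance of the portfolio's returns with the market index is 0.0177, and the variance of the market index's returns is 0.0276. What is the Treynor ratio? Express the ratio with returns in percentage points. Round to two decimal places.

28.22

β = Cov / Var = 0.0177 / 0.0276 = 0.6413
Treynor = (Rp − Rf) / β = (18.8% − 0.7%) / 0.6413 = 18.10 / 0.6413 = 28.2239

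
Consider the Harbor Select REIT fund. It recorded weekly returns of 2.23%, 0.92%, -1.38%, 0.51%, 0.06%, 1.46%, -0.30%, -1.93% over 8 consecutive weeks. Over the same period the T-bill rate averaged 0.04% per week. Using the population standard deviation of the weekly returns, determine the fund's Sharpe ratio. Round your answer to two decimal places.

0.12

μ = (2.23 + 0.92 − 1.38 + 0.51 + 0.06 + 1.46 − 0.3 − 1.93) / 8 = 1.570 / 8 = 0.1963%
Population σ = √[Σ(r − μ)² / 8] = √[13.6258 / 8] = √1.7032 = 1.3051%
Sharpe = (μ − rf) / σ = (0.1963 − 0.04) / 1.3051 = 0.1563 / 1.3051 = 0.1198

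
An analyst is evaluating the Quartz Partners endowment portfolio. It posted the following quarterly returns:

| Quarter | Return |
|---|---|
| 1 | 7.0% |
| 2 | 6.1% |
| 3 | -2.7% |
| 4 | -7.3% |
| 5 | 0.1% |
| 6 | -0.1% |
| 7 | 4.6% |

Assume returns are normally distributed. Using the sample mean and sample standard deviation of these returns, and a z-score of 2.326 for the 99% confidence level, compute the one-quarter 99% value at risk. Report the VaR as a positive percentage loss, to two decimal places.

10.89

r̄ = (7 + 6.1 − 2.7 − 7.3 + 0.1 − 0.1 + 4.6) / 7 = 1.1000%
Sample std dev = √[159.5000 / 6] = 5.1559%
VaR = −(r̄ − z·σ) = −(1.1000 − 2.326 × 5.1559) = −(-10.8926) = 10.8926%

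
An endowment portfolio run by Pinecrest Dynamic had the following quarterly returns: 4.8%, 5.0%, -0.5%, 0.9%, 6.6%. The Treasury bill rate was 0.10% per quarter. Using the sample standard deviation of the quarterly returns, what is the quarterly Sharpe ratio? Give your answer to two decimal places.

r̄ = (4.8 + 5 − 0.5 + 0.9 + 6.6) / 5 = 16.80 / 5 = 3.3600%
Σ(r − r̄)² = (4.8 − 3.3600)² + (5 − 3.3600)² + … = 36.2120
sample σ = √(36.2120 / 4) = √9.0530 = 3.0088%
Sharpe = (r̄ − rf) / σ = (3.3600 − 0.1) / 3.0088 = 3.2600 / 3.0088 = 1.0835

1.08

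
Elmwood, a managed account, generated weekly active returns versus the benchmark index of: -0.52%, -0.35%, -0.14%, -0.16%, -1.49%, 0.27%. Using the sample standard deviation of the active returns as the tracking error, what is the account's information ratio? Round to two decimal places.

r̄ = (-0.52 − 0.35 − 0.14 − 0.16 − 1.49 + 0.27) / 6 = -2.390 / 6 = -0.3983%
Sample σ = √[Σ(r − r̄)² / 5] = √[1.7791 / 5] = √0.3558 = 0.5965%
IR = r̄ / tracking error = -0.3983 / 0.5965 = -0.6677

-0.67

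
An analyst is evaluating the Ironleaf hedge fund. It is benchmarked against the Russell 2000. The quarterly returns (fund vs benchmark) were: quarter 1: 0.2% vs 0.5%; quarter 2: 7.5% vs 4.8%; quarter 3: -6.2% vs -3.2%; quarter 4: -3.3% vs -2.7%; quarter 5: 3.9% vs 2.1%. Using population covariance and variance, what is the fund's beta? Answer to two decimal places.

1.62

r̄p = 0.4200%,  r̄m = 0.3000%
Cov = Σ(rp − r̄p)(rm − r̄m) / 5 = 14.4820
Var(rm) = Σ(rm − r̄m)² / 5 = 8.9560
β = Cov / Var = 14.4820 / 8.9560 = 1.6170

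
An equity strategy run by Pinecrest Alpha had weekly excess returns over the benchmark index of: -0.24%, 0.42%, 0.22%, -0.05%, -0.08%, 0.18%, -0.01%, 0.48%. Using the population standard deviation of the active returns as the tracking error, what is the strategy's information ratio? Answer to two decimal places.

0.49

μ = (-0.24 + 0.42 + 0.22 − 0.05 − 0.08 + 0.18 − 0.01 + 0.48) / 8 = 0.1150%
Population std dev = √[0.4484 / 8] = 0.2367%
IR = μ / tracking error = 0.1150 / 0.2367 = 0.4858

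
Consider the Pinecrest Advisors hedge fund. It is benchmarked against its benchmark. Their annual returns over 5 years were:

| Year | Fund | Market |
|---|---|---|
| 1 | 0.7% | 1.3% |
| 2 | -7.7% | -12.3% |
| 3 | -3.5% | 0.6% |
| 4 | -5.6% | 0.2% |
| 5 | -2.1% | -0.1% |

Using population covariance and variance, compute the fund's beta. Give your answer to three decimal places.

r̄p = -3.6400%,  r̄m = -2.0600%
Cov = Σ(rp − r̄p)(rm − r̄m) / 5 = 11.0236
Var(rm) = Σ(rm − r̄m)² / 5 = 26.4344
β = Cov / Var = 11.0236 / 26.4344 = 0.4170

0.417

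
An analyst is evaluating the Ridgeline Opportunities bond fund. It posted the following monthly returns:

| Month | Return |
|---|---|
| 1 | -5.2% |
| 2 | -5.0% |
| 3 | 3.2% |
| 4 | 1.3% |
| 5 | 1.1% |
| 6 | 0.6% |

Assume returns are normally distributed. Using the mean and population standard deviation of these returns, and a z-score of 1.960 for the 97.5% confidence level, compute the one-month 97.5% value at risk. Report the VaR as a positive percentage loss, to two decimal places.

7.01

Mean return μ = -4.00 / 6 = -0.6667%
Population std dev = √[62.8733 / 6] = 3.2371%
VaR = −(μ − z·σ) = −(-0.6667 − 1.960 × 3.2371) = −(-7.0114) = 7.0114%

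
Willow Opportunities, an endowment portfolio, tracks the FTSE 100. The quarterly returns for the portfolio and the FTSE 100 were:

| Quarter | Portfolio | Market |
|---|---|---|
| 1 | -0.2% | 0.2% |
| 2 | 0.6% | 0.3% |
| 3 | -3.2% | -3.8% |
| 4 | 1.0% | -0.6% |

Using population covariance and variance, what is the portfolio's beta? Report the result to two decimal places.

r̄p = -0.4500%,  r̄m = -0.9750%
Cov = Σ(rp − r̄p)(rm − r̄m) / 4 = 2.4863
Var(rm) = Σ(rm − r̄m)² / 4 = 2.7819
β = Cov / Var = 2.4863 / 2.7819 = 0.8937

0.89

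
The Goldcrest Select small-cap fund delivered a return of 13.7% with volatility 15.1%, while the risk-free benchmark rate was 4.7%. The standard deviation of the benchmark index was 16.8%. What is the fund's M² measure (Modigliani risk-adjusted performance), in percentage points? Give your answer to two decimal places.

14.71

Sharpe = (Rp − Rf) / σp = (13.7% − 4.7%) / 15.1% = 0.5960
M² = Rf + Sharpe × σm = 4.7% + 0.5960 × 16.8% = 14.7128%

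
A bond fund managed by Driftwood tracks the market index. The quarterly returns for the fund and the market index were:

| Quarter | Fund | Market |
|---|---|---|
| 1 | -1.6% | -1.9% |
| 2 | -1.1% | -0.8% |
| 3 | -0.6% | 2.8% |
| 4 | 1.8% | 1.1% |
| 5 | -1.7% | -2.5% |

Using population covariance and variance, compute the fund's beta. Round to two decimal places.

r̄p = -0.6400%,  r̄m = -0.2600%
Cov = Σ(rp − r̄p)(rm − r̄m) / 5 = 1.5276
Var(rm) = Σ(rm − r̄m)² / 5 = 3.8424
β = Cov / Var = 1.5276 / 3.8424 = 0.3976

0.40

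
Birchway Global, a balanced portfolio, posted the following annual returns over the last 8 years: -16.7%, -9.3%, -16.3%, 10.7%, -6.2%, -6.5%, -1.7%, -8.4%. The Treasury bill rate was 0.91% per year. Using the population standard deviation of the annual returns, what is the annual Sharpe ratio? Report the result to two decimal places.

r̄ = (-16.7 − 9.3 − 16.3 + 10.7 − 6.2 − 6.5 − 1.7 − 8.4) / 8 = -54.40 / 8 = -6.8000%
Σ(r − r̄)² = (-16.7 − (-6.8000))² + (-9.3 − (-6.8000))² + (-16.3 − (-6.8000))² + … = 529.7800
population σ = √(529.7800 / 8) = √66.2225 = 8.1377%
Sharpe = (r̄ − rf) / σ = (-6.8000 − 0.91) / 8.1377 = -7.7100 / 8.1377 = -0.9474

-0.95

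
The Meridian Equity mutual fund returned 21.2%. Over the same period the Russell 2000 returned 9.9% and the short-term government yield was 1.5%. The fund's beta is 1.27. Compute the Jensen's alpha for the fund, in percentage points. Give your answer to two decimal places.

9.03

CAPM expected return = Rf + β(Rm − Rf) = 1.5% + 1.27 × (9.9% − 1.5%) = 1.5 + 1.27 × 8.40 = 12.1680%
Jensen's α = Rp − E[R] = 21.2% − 12.1680% = 9.0320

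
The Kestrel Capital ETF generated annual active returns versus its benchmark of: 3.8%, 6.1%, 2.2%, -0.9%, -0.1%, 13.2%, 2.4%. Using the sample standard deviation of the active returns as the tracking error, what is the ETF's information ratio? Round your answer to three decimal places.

0.803

Mean return r̄ = 26.70 / 7 = 3.8143%
Sample σ = √[Σ(r − r̄)² / 6] = √[135.4686 / 6] = √22.5781 = 4.7516%
IR = r̄ / tracking error = 3.8143 / 4.7516 = 0.8027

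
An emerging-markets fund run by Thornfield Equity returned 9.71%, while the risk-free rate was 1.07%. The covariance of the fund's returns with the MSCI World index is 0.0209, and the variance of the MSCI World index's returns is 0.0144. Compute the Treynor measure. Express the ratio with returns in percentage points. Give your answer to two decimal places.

5.95

β = Cov / Var = 0.0209 / 0.0144 = 1.4514
Treynor = (Rp − Rf) / β = (9.71% − 1.07%) / 1.4514 = 8.64 / 1.4514 = 5.9529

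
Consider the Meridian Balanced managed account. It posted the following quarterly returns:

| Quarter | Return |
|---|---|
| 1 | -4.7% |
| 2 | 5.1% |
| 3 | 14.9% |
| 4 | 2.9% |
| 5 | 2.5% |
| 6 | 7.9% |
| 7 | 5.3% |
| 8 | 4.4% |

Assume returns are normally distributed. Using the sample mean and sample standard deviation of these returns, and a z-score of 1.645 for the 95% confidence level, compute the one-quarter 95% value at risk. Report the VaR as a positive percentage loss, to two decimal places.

r̄ = (-4.7 + 5.1 + 14.9 + 2.9 + 2.5 + 7.9 + 5.3 + 4.4) / 8 = 38.30 / 8 = 4.7875%
Sample std dev = √[211.2688 / 7] = 5.4937%
VaR = −(r̄ − z·σ) = −(4.7875 − 1.645 × 5.4937) = −(-4.2496) = 4.2496%

4.25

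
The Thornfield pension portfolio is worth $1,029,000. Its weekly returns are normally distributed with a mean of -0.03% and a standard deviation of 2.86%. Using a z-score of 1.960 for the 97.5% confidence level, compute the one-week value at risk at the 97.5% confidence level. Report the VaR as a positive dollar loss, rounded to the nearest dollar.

Return at the 97.5% tail: μ − z·σ = -0.03% − 1.960 × 2.86% = -0.03 − 5.6056 = -5.6356%
VaR = −(-5.6356%) × $1,029,000 = 5.6356% × $1,029,000 = $57,990

$57,990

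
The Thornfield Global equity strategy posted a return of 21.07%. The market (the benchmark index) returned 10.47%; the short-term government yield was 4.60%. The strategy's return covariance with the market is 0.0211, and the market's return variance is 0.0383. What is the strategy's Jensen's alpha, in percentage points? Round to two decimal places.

13.24

β = Cov / Var = 0.0211 / 0.0383 = 0.5509
E[R] = Rf + β(Rm − Rf) = 4.60% + 0.5509 × (10.47% − 4.60%) = 7.8338%
α = Rp − E[R] = 21.07% − 7.8338% = 13.2362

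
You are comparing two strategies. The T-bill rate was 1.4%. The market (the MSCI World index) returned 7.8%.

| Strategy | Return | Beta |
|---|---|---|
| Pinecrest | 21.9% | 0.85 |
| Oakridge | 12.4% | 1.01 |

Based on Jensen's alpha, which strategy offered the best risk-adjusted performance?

Pinecrest

Pinecrest: α = 21.9% − [1.4% + 0.85 × (7.8% − 1.4%)] = 15.060
Oakridge: α = 12.4% − [1.4% + 1.01 × (7.8% − 1.4%)] = 4.536
Highest: Pinecrest (15.060).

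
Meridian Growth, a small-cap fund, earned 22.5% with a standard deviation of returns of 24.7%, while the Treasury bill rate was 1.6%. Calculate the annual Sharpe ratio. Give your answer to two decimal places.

0.85

Sharpe = (Rp − Rf) / σp = (22.5% − 1.6%) / 24.7% = 20.90% / 24.7% = 0.8462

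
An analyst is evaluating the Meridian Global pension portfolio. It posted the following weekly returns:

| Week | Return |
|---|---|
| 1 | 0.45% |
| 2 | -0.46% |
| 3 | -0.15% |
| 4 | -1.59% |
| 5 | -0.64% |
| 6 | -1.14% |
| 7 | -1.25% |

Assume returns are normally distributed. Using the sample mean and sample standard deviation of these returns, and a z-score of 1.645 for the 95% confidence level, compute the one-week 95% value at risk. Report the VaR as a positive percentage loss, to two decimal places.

μ = (0.45 − 0.46 − 0.15 − 1.59 − 0.64 − 1.14 − 1.25) / 7 = -0.6829%
Σ(r − μ)² = (0.45 − (-0.6829))² + (-0.46 − (-0.6829))² + (-0.15 − (-0.6829))² + … = 2.9723
σ = √[2.9723 / 6] = 0.7038%
VaR = −(μ − z·σ) = −(-0.6829 − 1.645 × 0.7038) = −(-1.8407) = 1.8407%

1.84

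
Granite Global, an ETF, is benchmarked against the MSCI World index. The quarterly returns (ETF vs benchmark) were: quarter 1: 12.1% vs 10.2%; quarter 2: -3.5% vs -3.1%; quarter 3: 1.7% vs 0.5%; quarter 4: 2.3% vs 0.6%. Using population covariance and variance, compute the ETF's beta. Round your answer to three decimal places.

r̄p = 3.1500%,  r̄m = 2.0500%
Cov = Σ(rp − r̄p)(rm − r̄m) / 4 = 27.6675
Var(rm) = Σ(rm − r̄m)² / 4 = 24.3625
β = Cov / Var = 27.6675 / 24.3625 = 1.1357

1.136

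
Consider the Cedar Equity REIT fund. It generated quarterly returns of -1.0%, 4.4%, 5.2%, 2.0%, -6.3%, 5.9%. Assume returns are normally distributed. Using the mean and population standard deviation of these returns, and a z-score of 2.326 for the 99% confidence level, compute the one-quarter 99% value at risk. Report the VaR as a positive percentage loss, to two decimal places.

Mean return μ = 10.20 / 6 = 1.7000%
Σ(r − μ)² = 108.5600; population σ = √(108.5600/6) = 4.2536%
VaR = −(μ − z·σ) = −(1.7000 − 2.326 × 4.2536) = −(-8.1939) = 8.1939%

8.19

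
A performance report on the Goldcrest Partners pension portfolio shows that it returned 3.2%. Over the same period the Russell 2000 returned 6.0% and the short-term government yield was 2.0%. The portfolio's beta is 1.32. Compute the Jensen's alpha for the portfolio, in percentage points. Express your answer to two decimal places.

-4.08

CAPM expected return = Rf + β(Rm − Rf) = 2.0% + 1.32 × (6.0% − 2.0%) = 2 + 1.32 × 4.00 = 7.2800%
Jensen's α = Rp − E[R] = 3.2% − 7.2800% = -4.0800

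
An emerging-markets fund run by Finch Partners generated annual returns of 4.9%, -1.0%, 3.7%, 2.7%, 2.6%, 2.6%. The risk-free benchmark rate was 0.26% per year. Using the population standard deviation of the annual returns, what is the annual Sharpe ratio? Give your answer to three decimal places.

1.290

Mean return μ = 15.50 / 6 = 2.5833%
Population σ = √[Σ(r − μ)² / 6] = √[19.4683 / 6] = √3.2447 = 1.8013%
Sharpe = (μ − rf) / σ = (2.5833 − 0.26) / 1.8013 = 2.3233 / 1.8013 = 1.2898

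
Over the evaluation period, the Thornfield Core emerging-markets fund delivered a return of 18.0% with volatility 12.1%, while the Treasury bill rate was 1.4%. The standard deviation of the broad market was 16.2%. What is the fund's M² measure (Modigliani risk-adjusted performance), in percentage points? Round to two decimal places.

Sharpe = (Rp − Rf) / σp = (18.0% − 1.4%) / 12.1% = 1.3719
M² = Rf + Sharpe × σm = 1.4% + 1.3719 × 16.2% = 23.6248%

23.62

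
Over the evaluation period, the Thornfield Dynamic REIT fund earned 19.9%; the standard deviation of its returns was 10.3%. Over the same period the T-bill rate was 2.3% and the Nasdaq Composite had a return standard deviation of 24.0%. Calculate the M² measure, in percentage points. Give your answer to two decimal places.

43.31

Sharpe = (Rp − Rf) / σp = (19.9% − 2.3%) / 10.3% = 1.7087
M² = Rf + Sharpe × σm = 2.3% + 1.7087 × 24.0% = 43.3088%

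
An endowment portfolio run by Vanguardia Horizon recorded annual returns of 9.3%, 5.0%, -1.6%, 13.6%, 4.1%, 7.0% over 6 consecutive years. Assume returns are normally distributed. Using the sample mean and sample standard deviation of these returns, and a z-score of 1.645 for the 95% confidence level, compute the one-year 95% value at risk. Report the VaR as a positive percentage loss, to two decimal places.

2.21

μ = (9.3 + 5 − 1.6 + 13.6 + 4.1 + 7) / 6 = 37.40 / 6 = 6.2333%
Sample std dev = √[131.6933 / 5] = 5.1321%
VaR = −(μ − z·σ) = −(6.2333 − 1.645 × 5.1321) = −(-2.2090) = 2.2090%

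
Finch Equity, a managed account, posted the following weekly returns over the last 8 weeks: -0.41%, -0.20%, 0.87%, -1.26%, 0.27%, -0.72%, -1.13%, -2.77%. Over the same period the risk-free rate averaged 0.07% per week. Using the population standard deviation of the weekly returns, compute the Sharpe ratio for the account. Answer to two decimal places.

μ = (-0.41 − 0.2 + 0.87 − 1.26 + 0.27 − 0.72 − 1.13 − 2.77) / 8 = -5.350 / 8 = -0.6688%
Σ(r − μ)² = (-0.41 − (-0.6688))² + (-0.2 − (-0.6688))² + (0.87 − (-0.6688))² + … = 8.5159
population σ = √(8.5159 / 8) = √1.0645 = 1.0317%
Sharpe = (μ − rf) / σ = (-0.6688 − 0.07) / 1.0317 = -0.7388 / 1.0317 = -0.7161

-0.72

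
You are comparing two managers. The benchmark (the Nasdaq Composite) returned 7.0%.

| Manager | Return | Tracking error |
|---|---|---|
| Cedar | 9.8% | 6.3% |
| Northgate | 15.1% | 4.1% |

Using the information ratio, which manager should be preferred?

Cedar: IR = (9.8% − 7.0%) / 6.3% = 0.444
Northgate: IR = (15.1% − 7.0%) / 4.1% = 1.976
Highest: Northgate (1.976).

Northgate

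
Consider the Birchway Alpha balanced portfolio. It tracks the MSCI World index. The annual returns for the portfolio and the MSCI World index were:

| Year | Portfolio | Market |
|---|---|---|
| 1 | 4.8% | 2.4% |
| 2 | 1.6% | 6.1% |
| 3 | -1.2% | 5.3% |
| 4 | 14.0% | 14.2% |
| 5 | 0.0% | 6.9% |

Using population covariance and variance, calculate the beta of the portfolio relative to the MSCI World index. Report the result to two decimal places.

r̄p = 3.8400%,  r̄m = 6.9800%
Cov = Σ(rp − r̄p)(rm − r̄m) / 5 = 15.9408
Var(rm) = Σ(rm − r̄m)² / 5 = 15.3416
β = Cov / Var = 15.9408 / 15.3416 = 1.0391

1.04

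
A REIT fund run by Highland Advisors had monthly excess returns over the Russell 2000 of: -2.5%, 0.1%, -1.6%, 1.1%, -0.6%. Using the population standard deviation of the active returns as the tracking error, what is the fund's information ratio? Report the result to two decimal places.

Mean return μ = -3.50 / 5 = -0.7000%
Population std dev = √[7.9400 / 5] = 1.2602%
IR = μ / tracking error = -0.7000 / 1.2602 = -0.5555

-0.56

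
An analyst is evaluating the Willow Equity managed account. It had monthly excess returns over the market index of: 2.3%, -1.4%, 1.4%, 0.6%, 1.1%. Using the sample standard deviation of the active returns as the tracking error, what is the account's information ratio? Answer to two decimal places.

Mean return r̄ = 4.00 / 5 = 0.8000%
Sample std dev = √[7.5800 / 4] = 1.3766%
IR = r̄ / tracking error = 0.8000 / 1.3766 = 0.5811

0.58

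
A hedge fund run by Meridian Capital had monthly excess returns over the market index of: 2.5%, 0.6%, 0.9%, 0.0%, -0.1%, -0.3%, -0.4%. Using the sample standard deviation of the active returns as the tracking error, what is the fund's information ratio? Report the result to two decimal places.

0.45

Mean return r̄ = 3.20 / 7 = 0.4571%
Sample σ = √[Σ(r − r̄)² / 6] = √[6.2171 / 6] = √1.0362 = 1.0179%
IR = r̄ / tracking error = 0.4571 / 1.0179 = 0.4491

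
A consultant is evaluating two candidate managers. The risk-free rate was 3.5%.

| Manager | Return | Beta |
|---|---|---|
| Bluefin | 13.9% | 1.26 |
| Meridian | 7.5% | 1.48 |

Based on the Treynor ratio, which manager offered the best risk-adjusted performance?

Bluefin: Treynor = (13.9% − 3.5%) / 1.26 = 8.254
Meridian: Treynor = (7.5% − 3.5%) / 1.48 = 2.703
Highest: Bluefin (8.254).

Bluefin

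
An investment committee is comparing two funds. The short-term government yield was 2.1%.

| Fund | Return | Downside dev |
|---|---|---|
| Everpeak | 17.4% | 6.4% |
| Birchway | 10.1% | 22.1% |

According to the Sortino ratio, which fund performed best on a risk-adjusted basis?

Everpeak

Everpeak: Sortino ratio = (17.4% − 2.1%) / 6.4% = 2.391
Birchway: Sortino ratio = (10.1% − 2.1%) / 22.1% = 0.362
Highest: Everpeak (2.391).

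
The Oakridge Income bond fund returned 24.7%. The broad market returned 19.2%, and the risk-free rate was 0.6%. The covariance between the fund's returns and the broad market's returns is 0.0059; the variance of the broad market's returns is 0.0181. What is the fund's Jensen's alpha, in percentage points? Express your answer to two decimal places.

β = Cov / Var = 0.0059 / 0.0181 = 0.3260
E[R] = Rf + β(Rm − Rf) = 0.6% + 0.3260 × (19.2% − 0.6%) = 6.6636%
α = Rp − E[R] = 24.7% − 6.6636% = 18.0364

18.04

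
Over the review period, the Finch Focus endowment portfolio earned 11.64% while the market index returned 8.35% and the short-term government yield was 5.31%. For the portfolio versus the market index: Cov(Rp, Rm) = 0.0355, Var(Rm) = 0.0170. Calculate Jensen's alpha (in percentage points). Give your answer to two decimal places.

β = Cov / Var = 0.0355 / 0.0170 = 2.0882
E[R] = Rf + β(Rm − Rf) = 5.31% + 2.0882 × (8.35% − 5.31%) = 11.6581%
α = Rp − E[R] = 11.64% − 11.6581% = -0.0181

-0.02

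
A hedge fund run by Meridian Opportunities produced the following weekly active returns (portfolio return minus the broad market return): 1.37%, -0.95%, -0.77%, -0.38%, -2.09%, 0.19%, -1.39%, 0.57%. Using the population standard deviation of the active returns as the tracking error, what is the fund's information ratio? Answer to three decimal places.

Mean return r̄ = -3.450 / 8 = -0.4313%
Σ(r − r̄)² = (1.37 − (-0.4313))² + (-0.95 − (-0.4313))² + (-0.77 − (-0.4313))² + … = 8.6901
σ = √[8.6901 / 8] = 1.0422%
IR = r̄ / tracking error = -0.4313 / 1.0422 = -0.4138

-0.414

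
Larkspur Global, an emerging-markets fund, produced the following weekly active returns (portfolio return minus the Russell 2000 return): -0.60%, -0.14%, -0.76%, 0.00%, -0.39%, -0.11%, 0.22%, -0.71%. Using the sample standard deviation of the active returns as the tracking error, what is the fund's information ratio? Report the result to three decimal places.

-0.869

μ = (-0.6 − 0.14 − 0.76 + 0 − 0.39 − 0.11 + 0.22 − 0.71) / 8 = -2.490 / 8 = -0.3113%
Sample std dev = √[0.8989 / 7] = 0.3583%
IR = μ / tracking error = -0.3113 / 0.3583 = -0.8688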